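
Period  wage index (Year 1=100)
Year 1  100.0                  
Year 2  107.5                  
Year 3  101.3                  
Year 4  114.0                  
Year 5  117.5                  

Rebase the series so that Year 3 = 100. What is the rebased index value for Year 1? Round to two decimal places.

Rebased(Year 1) = 100.0 / 101.3 × 100 = 98.7167

98.72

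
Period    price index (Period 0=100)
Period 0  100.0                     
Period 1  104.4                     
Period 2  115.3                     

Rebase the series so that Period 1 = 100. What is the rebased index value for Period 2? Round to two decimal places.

110.44

Rebased(Period 2) = 115.3 / 104.4 × 100 = 110.4406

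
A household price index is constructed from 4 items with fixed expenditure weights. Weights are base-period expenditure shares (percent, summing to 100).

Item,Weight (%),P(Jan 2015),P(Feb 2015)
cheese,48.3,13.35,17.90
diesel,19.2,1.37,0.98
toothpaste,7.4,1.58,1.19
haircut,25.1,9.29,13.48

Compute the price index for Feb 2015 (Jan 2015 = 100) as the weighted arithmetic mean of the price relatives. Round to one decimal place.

cheese: 48.3 × (17.90/13.35) = 48.3 × 1.340824 = 64.7618
diesel: 19.2 × (0.98/1.37) = 19.2 × 0.715328 = 13.7343
toothpaste: 7.4 × (1.19/1.58) = 7.4 × 0.753165 = 5.5734
haircut: 25.1 × (13.48/9.29) = 25.1 × 1.451023 = 36.4207
Index = Σ wᵢ·(p₁ᵢ/p₀ᵢ) = 64.7618 + 13.7343 + 5.5734 + 36.4207 = 120.4902

120.5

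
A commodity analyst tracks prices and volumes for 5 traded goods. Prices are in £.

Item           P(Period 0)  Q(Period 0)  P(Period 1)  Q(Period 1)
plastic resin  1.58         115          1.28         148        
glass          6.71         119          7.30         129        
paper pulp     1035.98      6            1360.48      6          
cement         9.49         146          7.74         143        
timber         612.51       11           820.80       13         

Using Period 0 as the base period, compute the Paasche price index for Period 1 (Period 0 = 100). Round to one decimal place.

Paasche price index uses current-period quantities as weights.
ΣP(Period 1)·Q(Period 1) = 1.28×148 + 7.30×129 + 1360.48×6 + 7.74×143 + 820.80×13 = 189.44 + 941.7 + 8162.88 + 1106.82 + 10670.4 = 21071.24
ΣP(Period 0)·Q(Period 1) = 1.58×148 + 6.71×129 + 1035.98×6 + 9.49×143 + 612.51×13 = 233.84 + 865.59 + 6215.88 + 1357.07 + 7962.63 = 16635.01
Index = 21071.24 / 16635.01 × 100 = 126.6680

126.7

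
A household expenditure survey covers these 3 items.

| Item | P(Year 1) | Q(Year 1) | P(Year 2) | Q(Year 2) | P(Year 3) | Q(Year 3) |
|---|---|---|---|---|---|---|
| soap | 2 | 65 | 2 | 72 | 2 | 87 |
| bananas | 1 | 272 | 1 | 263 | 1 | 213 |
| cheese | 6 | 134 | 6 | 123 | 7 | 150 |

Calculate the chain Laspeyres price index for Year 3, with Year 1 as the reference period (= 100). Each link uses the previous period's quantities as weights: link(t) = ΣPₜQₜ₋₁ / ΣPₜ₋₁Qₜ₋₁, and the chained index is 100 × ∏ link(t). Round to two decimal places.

110.74

Link Year 1→Year 2:
ΣP(Year 2)Q(Year 1) = 2×65 + 1×272 + 6×134 = 130 + 272 + 804 = 1206
ΣP(Year 1)Q(Year 1) = 2×65 + 1×272 + 6×134 = 130 + 272 + 804 = 1206
link = 1206/1206 = 1.000000
Link Year 2→Year 3:
ΣP(Year 3)Q(Year 2) = 2×72 + 1×263 + 7×123 = 144 + 263 + 861 = 1268
ΣP(Year 2)Q(Year 2) = 2×72 + 1×263 + 6×123 = 144 + 263 + 738 = 1145
link = 1268/1145 = 1.107424
Chained index = 100 × 1.000000 × 1.107424 = 110.7424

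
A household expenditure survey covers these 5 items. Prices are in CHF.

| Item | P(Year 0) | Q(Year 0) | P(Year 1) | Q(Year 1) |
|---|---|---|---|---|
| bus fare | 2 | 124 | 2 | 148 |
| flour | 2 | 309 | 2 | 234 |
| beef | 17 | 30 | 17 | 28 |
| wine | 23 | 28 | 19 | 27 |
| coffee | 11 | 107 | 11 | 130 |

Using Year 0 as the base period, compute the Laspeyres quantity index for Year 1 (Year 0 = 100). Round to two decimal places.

102.94

Laspeyres quantity index uses base-period prices as weights.
ΣP(Year 0)·Q(Year 1) = 2×148 + 2×234 + 17×28 + 23×27 + 11×130 = 296 + 468 + 476 + 621 + 1430 = 3291
ΣP(Year 0)·Q(Year 0) = 2×124 + 2×309 + 17×30 + 23×28 + 11×107 = 248 + 618 + 510 + 644 + 1177 = 3197
Index = 3291 / 3197 × 100 = 102.9403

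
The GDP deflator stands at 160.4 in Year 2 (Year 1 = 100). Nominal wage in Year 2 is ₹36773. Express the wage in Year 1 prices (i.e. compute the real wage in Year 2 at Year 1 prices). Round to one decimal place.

22925.8

Real = Nominal ÷ (Index/100) = 36773 ÷ (160.4/100)
     = 36773 ÷ 1.604 = 22925.8105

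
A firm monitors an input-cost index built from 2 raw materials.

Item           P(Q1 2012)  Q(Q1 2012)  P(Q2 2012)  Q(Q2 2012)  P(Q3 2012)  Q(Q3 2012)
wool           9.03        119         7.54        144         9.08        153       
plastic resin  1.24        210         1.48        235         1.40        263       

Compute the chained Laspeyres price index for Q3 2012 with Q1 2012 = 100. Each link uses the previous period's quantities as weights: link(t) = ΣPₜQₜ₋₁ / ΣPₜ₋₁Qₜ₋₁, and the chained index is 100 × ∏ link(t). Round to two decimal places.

103.31

Link Q1 2012→Q2 2012:
ΣP(Q2 2012)Q(Q1 2012) = 7.54×119 + 1.48×210 = 897.26 + 310.8 = 1208.06
ΣP(Q1 2012)Q(Q1 2012) = 9.03×119 + 1.24×210 = 1074.57 + 260.4 = 1334.97
link = 1208.06/1334.97 = 0.904934
Link Q2 2012→Q3 2012:
ΣP(Q3 2012)Q(Q2 2012) = 9.08×144 + 1.40×235 = 1307.52 + 329 = 1636.52
ΣP(Q2 2012)Q(Q2 2012) = 7.54×144 + 1.48×235 = 1085.76 + 347.8 = 1433.56
link = 1636.52/1433.56 = 1.141578
Chained index = 100 × 0.904934 × 1.141578 = 103.3053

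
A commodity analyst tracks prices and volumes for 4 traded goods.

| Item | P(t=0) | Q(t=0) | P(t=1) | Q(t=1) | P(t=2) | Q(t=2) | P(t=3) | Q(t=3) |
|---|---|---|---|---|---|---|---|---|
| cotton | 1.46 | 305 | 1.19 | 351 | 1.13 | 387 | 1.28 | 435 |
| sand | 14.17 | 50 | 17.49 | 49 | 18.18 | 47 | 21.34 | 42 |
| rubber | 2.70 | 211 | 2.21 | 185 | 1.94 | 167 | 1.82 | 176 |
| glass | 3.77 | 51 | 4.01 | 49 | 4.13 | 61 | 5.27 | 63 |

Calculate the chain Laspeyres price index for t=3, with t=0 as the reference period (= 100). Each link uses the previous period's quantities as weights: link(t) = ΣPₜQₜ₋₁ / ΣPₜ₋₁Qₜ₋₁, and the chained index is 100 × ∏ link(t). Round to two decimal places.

111.38

Link t=0→t=1:
ΣP(t=1)Q(t=0) = 1.19×305 + 17.49×50 + 2.21×211 + 4.01×51 = 362.95 + 874.5 + 466.31 + 204.51 = 1908.27
ΣP(t=0)Q(t=0) = 1.46×305 + 14.17×50 + 2.70×211 + 3.77×51 = 445.3 + 708.5 + 569.7 + 192.27 = 1915.77
link = 1908.27/1915.77 = 0.996085
Link t=1→t=2:
ΣP(t=2)Q(t=1) = 1.13×351 + 18.18×49 + 1.94×185 + 4.13×49 = 396.63 + 890.82 + 358.9 + 202.37 = 1848.72
ΣP(t=1)Q(t=1) = 1.19×351 + 17.49×49 + 2.21×185 + 4.01×49 = 417.69 + 857.01 + 408.85 + 196.49 = 1880.04
link = 1848.72/1880.04 = 0.983341
Link t=2→t=3:
ΣP(t=3)Q(t=2) = 1.28×387 + 21.34×47 + 1.82×167 + 5.27×61 = 495.36 + 1002.98 + 303.94 + 321.47 = 2123.75
ΣP(t=2)Q(t=2) = 1.13×387 + 18.18×47 + 1.94×167 + 4.13×61 = 437.31 + 854.46 + 323.98 + 251.93 = 1867.68
link = 2123.75/1867.68 = 1.137106
Chained index = 100 × 0.996085 × 0.983341 × 1.137106 = 111.3785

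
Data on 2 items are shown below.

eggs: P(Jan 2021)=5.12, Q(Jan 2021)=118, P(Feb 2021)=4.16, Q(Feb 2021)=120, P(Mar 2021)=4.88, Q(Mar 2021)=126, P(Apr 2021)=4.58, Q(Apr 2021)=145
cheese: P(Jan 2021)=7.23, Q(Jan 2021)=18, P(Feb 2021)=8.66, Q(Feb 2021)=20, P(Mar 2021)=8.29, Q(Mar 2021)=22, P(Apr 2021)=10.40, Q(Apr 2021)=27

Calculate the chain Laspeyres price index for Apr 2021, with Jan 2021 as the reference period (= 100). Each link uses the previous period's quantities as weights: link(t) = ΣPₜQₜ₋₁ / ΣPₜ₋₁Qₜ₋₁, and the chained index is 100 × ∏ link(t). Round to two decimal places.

Link Jan 2021→Feb 2021:
ΣP(Feb 2021)Q(Jan 2021) = 4.16×118 + 8.66×18 = 490.88 + 155.88 = 646.76
ΣP(Jan 2021)Q(Jan 2021) = 5.12×118 + 7.23×18 = 604.16 + 130.14 = 734.3
link = 646.76/734.3 = 0.880784
Link Feb 2021→Mar 2021:
ΣP(Mar 2021)Q(Feb 2021) = 4.88×120 + 8.29×20 = 585.6 + 165.8 = 751.4
ΣP(Feb 2021)Q(Feb 2021) = 4.16×120 + 8.66×20 = 499.2 + 173.2 = 672.4
link = 751.4/672.4 = 1.117490
Link Mar 2021→Apr 2021:
ΣP(Apr 2021)Q(Mar 2021) = 4.58×126 + 10.40×22 = 577.08 + 228.8 = 805.88
ΣP(Mar 2021)Q(Mar 2021) = 4.88×126 + 8.29×22 = 614.88 + 182.38 = 797.26
link = 805.88/797.26 = 1.010812
Chained index = 100 × 0.880784 × 1.117490 × 1.010812 = 99.4909

99.49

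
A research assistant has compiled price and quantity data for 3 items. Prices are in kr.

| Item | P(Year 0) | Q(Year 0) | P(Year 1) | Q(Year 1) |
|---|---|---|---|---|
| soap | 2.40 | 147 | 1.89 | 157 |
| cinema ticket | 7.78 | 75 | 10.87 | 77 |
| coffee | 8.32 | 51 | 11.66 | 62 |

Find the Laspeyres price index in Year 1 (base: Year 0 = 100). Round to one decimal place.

124.0

Laspeyres price index uses base-period quantities as weights.
ΣP(Year 1)·Q(Year 0) = 1.89×147 + 10.87×75 + 11.66×51 = 277.83 + 815.25 + 594.66 = 1687.74
ΣP(Year 0)·Q(Year 0) = 2.40×147 + 7.78×75 + 8.32×51 = 352.8 + 583.5 + 424.32 = 1360.62
Index = 1687.74 / 1360.62 × 100 = 124.0420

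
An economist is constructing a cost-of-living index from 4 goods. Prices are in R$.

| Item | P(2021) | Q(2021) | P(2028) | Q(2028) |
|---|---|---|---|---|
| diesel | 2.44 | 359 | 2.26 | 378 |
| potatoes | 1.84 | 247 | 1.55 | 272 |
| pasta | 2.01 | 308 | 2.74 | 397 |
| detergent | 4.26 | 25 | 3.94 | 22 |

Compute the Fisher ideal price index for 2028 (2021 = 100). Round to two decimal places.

104.89

Laspeyres component (base-period weights):
ΣP(2028)Q(2021) = 2.26×359 + 1.55×247 + 2.74×308 + 3.94×25 = 811.34 + 382.85 + 843.92 + 98.5 = 2136.61
ΣP(2021)Q(2021) = 2.44×359 + 1.84×247 + 2.01×308 + 4.26×25 = 875.96 + 454.48 + 619.08 + 106.5 = 2056.02
L = 2136.61 / 2056.02 × 100 = 103.9197
Paasche component (current-period weights):
ΣP(2028)Q(2028) = 2.26×378 + 1.55×272 + 2.74×397 + 3.94×22 = 854.28 + 421.6 + 1087.78 + 86.68 = 2450.34
ΣP(2021)Q(2028) = 2.44×378 + 1.84×272 + 2.01×397 + 4.26×22 = 922.32 + 500.48 + 797.97 + 93.72 = 2314.49
P = 2450.34 / 2314.49 × 100 = 105.8695
Fisher = √(L × P) = √(103.9197 × 105.8695) = 104.8901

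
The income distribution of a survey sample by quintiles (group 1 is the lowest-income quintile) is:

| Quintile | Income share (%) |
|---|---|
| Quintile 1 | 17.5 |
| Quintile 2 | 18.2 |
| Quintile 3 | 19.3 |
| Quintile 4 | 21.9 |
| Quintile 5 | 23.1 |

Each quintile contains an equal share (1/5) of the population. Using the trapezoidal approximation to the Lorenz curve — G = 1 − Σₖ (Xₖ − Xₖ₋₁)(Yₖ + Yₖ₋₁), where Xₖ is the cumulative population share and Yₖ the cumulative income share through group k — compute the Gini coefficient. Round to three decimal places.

Cumulative income shares Yₖ: 0.1750, 0.3570, 0.5500, 0.7690, 1.0000
Σ (Xₖ−Xₖ₋₁)(Yₖ+Yₖ₋₁) = (1/5)(0.1750+0.0000) + (1/5)(0.3570+0.1750) + (1/5)(0.5500+0.3570) + (1/5)(0.7690+0.5500) + (1/5)(1.0000+0.7690)
  = 0.0350 + 0.1064 + 0.1814 + 0.2638 + 0.3538 = 0.9404
G = 1 − 0.9404 = 0.0596

0.060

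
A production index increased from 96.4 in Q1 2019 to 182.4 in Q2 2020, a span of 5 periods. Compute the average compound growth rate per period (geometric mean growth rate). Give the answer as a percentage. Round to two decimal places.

13.60%

Growth factor = (182.4/96.4)^(1/5) = (1.892116)^(1/5) = 1.136029
Growth rate = 1.136029 − 1 = 0.136029 = 13.6029%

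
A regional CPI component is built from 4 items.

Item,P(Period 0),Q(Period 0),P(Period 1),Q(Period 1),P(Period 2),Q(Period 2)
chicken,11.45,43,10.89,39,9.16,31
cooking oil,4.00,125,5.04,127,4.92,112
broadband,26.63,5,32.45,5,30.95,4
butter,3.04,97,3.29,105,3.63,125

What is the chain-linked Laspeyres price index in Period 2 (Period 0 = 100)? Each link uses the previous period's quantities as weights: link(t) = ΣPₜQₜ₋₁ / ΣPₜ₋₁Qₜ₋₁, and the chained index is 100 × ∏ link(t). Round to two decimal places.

Link Period 0→Period 1:
ΣP(Period 1)Q(Period 0) = 10.89×43 + 5.04×125 + 32.45×5 + 3.29×97 = 468.27 + 630 + 162.25 + 319.13 = 1579.65
ΣP(Period 0)Q(Period 0) = 11.45×43 + 4.00×125 + 26.63×5 + 3.04×97 = 492.35 + 500 + 133.15 + 294.88 = 1420.38
link = 1579.65/1420.38 = 1.112132
Link Period 1→Period 2:
ΣP(Period 2)Q(Period 1) = 9.16×39 + 4.92×127 + 30.95×5 + 3.63×105 = 357.24 + 624.84 + 154.75 + 381.15 = 1517.98
ΣP(Period 1)Q(Period 1) = 10.89×39 + 5.04×127 + 32.45×5 + 3.29×105 = 424.71 + 640.08 + 162.25 + 345.45 = 1572.49
link = 1517.98/1572.49 = 0.965335
Chained index = 100 × 1.112132 × 0.965335 = 107.3580

107.36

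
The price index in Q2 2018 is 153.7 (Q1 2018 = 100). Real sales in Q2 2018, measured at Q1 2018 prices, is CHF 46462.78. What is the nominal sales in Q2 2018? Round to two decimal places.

71413.29

Nominal = Real × (Index/100) = 46462.78 × (153.7/100)
        = 46462.78 × 1.537 = 71413.2929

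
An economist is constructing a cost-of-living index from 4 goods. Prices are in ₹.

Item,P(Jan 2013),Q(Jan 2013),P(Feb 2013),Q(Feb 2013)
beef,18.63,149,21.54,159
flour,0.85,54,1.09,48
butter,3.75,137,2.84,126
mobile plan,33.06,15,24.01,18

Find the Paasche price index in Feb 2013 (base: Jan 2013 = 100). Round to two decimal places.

104.83

Paasche price index uses current-period quantities as weights.
ΣP(Feb 2013)·Q(Feb 2013) = 21.54×159 + 1.09×48 + 2.84×126 + 24.01×18 = 3424.86 + 52.32 + 357.84 + 432.18 = 4267.2
ΣP(Jan 2013)·Q(Feb 2013) = 18.63×159 + 0.85×48 + 3.75×126 + 33.06×18 = 2962.17 + 40.8 + 472.5 + 595.08 = 4070.55
Index = 4267.2 / 4070.55 × 100 = 104.8310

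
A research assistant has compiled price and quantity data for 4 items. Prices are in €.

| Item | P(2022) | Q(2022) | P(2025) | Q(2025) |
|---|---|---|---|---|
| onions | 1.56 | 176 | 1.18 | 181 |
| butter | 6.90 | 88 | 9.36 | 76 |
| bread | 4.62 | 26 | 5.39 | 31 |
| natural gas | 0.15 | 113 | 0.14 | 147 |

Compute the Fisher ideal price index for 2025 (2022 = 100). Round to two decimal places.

Laspeyres component (base-period weights):
ΣP(2025)Q(2022) = 1.18×176 + 9.36×88 + 5.39×26 + 0.14×113 = 207.68 + 823.68 + 140.14 + 15.82 = 1187.32
ΣP(2022)Q(2022) = 1.56×176 + 6.90×88 + 4.62×26 + 0.15×113 = 274.56 + 607.2 + 120.12 + 16.95 = 1018.83
L = 1187.32 / 1018.83 × 100 = 116.5376
Paasche component (current-period weights):
ΣP(2025)Q(2025) = 1.18×181 + 9.36×76 + 5.39×31 + 0.14×147 = 213.58 + 711.36 + 167.09 + 20.58 = 1112.61
ΣP(2022)Q(2025) = 1.56×181 + 6.90×76 + 4.62×31 + 0.15×147 = 282.36 + 524.4 + 143.22 + 22.05 = 972.03
P = 1112.61 / 972.03 × 100 = 114.4625
Fisher = √(L × P) = √(116.5376 × 114.4625) = 115.4954

115.50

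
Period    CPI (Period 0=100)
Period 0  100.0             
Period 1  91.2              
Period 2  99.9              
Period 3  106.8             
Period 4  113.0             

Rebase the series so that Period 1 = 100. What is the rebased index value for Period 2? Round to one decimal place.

109.5

Rebased(Period 2) = 99.9 / 91.2 × 100 = 109.5395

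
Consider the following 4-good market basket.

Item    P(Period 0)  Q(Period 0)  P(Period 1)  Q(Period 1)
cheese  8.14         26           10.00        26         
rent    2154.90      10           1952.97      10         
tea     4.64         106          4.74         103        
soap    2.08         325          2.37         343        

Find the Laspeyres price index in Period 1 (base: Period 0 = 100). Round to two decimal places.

91.86

Laspeyres price index uses base-period quantities as weights.
ΣP(Period 1)·Q(Period 0) = 10.00×26 + 1952.97×10 + 4.74×106 + 2.37×325 = 260 + 19529.7 + 502.44 + 770.25 = 21062.39
ΣP(Period 0)·Q(Period 0) = 8.14×26 + 2154.90×10 + 4.64×106 + 2.08×325 = 211.64 + 21549 + 491.84 + 676 = 22928.48
Index = 21062.39 / 22928.48 × 100 = 91.8613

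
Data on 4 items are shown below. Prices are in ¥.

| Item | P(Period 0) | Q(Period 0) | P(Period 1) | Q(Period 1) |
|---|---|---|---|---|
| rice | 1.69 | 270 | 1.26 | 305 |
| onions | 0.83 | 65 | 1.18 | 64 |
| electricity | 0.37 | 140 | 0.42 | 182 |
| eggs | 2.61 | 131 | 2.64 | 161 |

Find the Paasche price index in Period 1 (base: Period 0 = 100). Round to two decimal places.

91.02

Paasche price index uses current-period quantities as weights.
ΣP(Period 1)·Q(Period 1) = 1.26×305 + 1.18×64 + 0.42×182 + 2.64×161 = 384.3 + 75.52 + 76.44 + 425.04 = 961.3
ΣP(Period 0)·Q(Period 1) = 1.69×305 + 0.83×64 + 0.37×182 + 2.61×161 = 515.45 + 53.12 + 67.34 + 420.21 = 1056.12
Index = 961.3 / 1056.12 × 100 = 91.0219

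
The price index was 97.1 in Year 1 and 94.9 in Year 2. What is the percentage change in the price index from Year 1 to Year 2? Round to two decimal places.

-2.27%

Change = (94.9 − 97.1) / 97.1 × 100
       = -2.2 / 97.1 × 100 = -2.2657%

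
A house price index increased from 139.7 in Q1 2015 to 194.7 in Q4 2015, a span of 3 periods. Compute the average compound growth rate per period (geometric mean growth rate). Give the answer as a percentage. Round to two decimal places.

Growth factor = (194.7/139.7)^(1/3) = (1.393701)^(1/3) = 1.117009
Growth rate = 1.117009 − 1 = 0.117009 = 11.7009%

11.70%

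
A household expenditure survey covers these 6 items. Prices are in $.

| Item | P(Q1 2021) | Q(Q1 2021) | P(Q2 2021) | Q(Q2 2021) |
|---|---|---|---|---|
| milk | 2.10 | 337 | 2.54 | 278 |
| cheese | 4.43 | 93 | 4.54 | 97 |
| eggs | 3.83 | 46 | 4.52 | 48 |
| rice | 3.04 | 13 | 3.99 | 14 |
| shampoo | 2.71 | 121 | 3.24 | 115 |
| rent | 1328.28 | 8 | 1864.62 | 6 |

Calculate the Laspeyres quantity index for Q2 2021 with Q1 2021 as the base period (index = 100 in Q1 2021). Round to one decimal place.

Laspeyres quantity index uses base-period prices as weights.
ΣP(Q1 2021)·Q(Q2 2021) = 2.10×278 + 4.43×97 + 3.83×48 + 3.04×14 + 2.71×115 + 1328.28×6 = 583.8 + 429.71 + 183.84 + 42.56 + 311.65 + 7969.68 = 9521.24
ΣP(Q1 2021)·Q(Q1 2021) = 2.10×337 + 4.43×93 + 3.83×46 + 3.04×13 + 2.71×121 + 1328.28×8 = 707.7 + 411.99 + 176.18 + 39.52 + 327.91 + 10626.24 = 12289.54
Index = 9521.24 / 12289.54 × 100 = 77.4743

77.5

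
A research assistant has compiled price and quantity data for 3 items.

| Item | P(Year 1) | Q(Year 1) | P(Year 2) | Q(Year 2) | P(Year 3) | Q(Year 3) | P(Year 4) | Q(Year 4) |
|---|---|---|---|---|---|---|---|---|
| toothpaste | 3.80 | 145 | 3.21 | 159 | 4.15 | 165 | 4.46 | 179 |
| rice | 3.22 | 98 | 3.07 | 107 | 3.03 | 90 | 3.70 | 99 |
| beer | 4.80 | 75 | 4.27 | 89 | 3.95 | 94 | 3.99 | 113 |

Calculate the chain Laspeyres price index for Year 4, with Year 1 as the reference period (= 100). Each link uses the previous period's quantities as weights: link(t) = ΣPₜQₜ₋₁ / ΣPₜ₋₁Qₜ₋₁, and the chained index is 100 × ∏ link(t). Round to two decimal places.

Link Year 1→Year 2:
ΣP(Year 2)Q(Year 1) = 3.21×145 + 3.07×98 + 4.27×75 = 465.45 + 300.86 + 320.25 = 1086.56
ΣP(Year 1)Q(Year 1) = 3.80×145 + 3.22×98 + 4.80×75 = 551 + 315.56 + 360 = 1226.56
link = 1086.56/1226.56 = 0.885860
Link Year 2→Year 3:
ΣP(Year 3)Q(Year 2) = 4.15×159 + 3.03×107 + 3.95×89 = 659.85 + 324.21 + 351.55 = 1335.61
ΣP(Year 2)Q(Year 2) = 3.21×159 + 3.07×107 + 4.27×89 = 510.39 + 328.49 + 380.03 = 1218.91
link = 1335.61/1218.91 = 1.095741
Link Year 3→Year 4:
ΣP(Year 4)Q(Year 3) = 4.46×165 + 3.70×90 + 3.99×94 = 735.9 + 333 + 375.06 = 1443.96
ΣP(Year 3)Q(Year 3) = 4.15×165 + 3.03×90 + 3.95×94 = 684.75 + 272.7 + 371.3 = 1328.75
link = 1443.96/1328.75 = 1.086706
Chained index = 100 × 0.885860 × 1.095741 × 1.086706 = 105.4836

105.48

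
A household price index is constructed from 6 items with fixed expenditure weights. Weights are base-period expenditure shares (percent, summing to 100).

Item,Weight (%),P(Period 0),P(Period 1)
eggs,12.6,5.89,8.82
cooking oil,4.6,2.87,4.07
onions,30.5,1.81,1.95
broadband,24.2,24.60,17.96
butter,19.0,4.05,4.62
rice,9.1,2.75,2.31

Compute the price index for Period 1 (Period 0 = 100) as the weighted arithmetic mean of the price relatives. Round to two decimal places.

eggs: 12.6 × (8.82/5.89) = 12.6 × 1.497453 = 18.8679
cooking oil: 4.6 × (4.07/2.87) = 4.6 × 1.418118 = 6.5233
onions: 30.5 × (1.95/1.81) = 30.5 × 1.077348 = 32.8591
broadband: 24.2 × (17.96/24.60) = 24.2 × 0.730081 = 17.6680
butter: 19.0 × (4.62/4.05) = 19.0 × 1.140741 = 21.6741
rice: 9.1 × (2.31/2.75) = 9.1 × 0.840000 = 7.6440
Index = Σ wᵢ·(p₁ᵢ/p₀ᵢ) = 18.8679 + 6.5233 + 32.8591 + 17.6680 + 21.6741 + 7.6440 = 105.2364

105.24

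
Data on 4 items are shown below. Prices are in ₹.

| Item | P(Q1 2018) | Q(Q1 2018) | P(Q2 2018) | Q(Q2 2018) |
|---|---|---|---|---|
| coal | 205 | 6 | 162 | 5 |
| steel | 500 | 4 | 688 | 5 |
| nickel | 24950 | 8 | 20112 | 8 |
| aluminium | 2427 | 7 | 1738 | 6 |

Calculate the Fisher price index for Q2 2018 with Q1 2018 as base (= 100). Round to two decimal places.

80.54

Laspeyres component (base-period weights):
ΣP(Q2 2018)Q(Q1 2018) = 162×6 + 688×4 + 20112×8 + 1738×7 = 972 + 2752 + 160896 + 12166 = 176786
ΣP(Q1 2018)Q(Q1 2018) = 205×6 + 500×4 + 24950×8 + 2427×7 = 1230 + 2000 + 199600 + 16989 = 219819
L = 176786 / 219819 × 100 = 80.4234
Paasche component (current-period weights):
ΣP(Q2 2018)Q(Q2 2018) = 162×5 + 688×5 + 20112×8 + 1738×6 = 810 + 3440 + 160896 + 10428 = 175574
ΣP(Q1 2018)Q(Q2 2018) = 205×5 + 500×5 + 24950×8 + 2427×6 = 1025 + 2500 + 199600 + 14562 = 217687
P = 175574 / 217687 × 100 = 80.6543
Fisher = √(L × P) = √(80.4234 × 80.6543) = 80.5388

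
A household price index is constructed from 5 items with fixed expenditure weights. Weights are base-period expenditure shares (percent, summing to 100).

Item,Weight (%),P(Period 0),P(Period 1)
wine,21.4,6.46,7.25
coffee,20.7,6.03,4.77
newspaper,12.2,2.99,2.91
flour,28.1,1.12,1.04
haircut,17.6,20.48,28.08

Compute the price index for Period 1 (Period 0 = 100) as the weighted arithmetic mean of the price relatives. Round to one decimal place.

wine: 21.4 × (7.25/6.46) = 21.4 × 1.122291 = 24.0170
coffee: 20.7 × (4.77/6.03) = 20.7 × 0.791045 = 16.3746
newspaper: 12.2 × (2.91/2.99) = 12.2 × 0.973244 = 11.8736
flour: 28.1 × (1.04/1.12) = 28.1 × 0.928571 = 26.0929
haircut: 17.6 × (28.08/20.48) = 17.6 × 1.371094 = 24.1312
Index = Σ wᵢ·(p₁ᵢ/p₀ᵢ) = 24.0170 + 16.3746 + 11.8736 + 26.0929 + 24.1312 = 102.4893

102.5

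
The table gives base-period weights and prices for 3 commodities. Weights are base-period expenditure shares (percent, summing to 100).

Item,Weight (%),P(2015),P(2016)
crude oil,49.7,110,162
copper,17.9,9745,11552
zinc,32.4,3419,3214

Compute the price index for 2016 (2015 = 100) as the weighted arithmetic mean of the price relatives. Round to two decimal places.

124.87

crude oil: 49.7 × (162/110) = 49.7 × 1.472727 = 73.1945
copper: 17.9 × (11552/9745) = 17.9 × 1.185428 = 21.2192
zinc: 32.4 × (3214/3419) = 32.4 × 0.940041 = 30.4573
Index = Σ wᵢ·(p₁ᵢ/p₀ᵢ) = 73.1945 + 21.2192 + 30.4573 = 124.8710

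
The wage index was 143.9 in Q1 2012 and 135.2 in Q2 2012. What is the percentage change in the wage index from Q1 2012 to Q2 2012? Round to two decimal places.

-6.05%

Change = (135.2 − 143.9) / 143.9 × 100
       = -8.7 / 143.9 × 100 = -6.0459%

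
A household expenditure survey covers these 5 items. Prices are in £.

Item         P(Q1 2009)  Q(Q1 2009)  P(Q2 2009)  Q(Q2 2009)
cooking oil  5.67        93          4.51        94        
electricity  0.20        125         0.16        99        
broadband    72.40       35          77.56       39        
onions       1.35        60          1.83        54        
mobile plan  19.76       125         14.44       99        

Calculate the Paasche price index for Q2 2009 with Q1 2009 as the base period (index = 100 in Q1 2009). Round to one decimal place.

92.4

Paasche price index uses current-period quantities as weights.
ΣP(Q2 2009)·Q(Q2 2009) = 4.51×94 + 0.16×99 + 77.56×39 + 1.83×54 + 14.44×99 = 423.94 + 15.84 + 3024.84 + 98.82 + 1429.56 = 4993
ΣP(Q1 2009)·Q(Q2 2009) = 5.67×94 + 0.20×99 + 72.40×39 + 1.35×54 + 19.76×99 = 532.98 + 19.8 + 2823.6 + 72.9 + 1956.24 = 5405.52
Index = 4993 / 5405.52 × 100 = 92.3685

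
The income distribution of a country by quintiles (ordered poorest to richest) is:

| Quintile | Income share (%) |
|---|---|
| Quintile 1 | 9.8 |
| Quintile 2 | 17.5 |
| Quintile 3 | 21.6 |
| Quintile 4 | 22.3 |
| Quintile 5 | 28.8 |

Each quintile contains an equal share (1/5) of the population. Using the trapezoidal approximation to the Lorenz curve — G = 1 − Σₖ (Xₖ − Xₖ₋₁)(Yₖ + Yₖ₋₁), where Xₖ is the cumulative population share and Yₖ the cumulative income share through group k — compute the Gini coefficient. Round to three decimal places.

0.171

Cumulative income shares Yₖ: 0.0980, 0.2730, 0.4890, 0.7120, 1.0000
Σ (Xₖ−Xₖ₋₁)(Yₖ+Yₖ₋₁) = (1/5)(0.0980+0.0000) + (1/5)(0.2730+0.0980) + (1/5)(0.4890+0.2730) + (1/5)(0.7120+0.4890) + (1/5)(1.0000+0.7120)
  = 0.0196 + 0.0742 + 0.1524 + 0.2402 + 0.3424 = 0.8288
G = 1 − 0.8288 = 0.1712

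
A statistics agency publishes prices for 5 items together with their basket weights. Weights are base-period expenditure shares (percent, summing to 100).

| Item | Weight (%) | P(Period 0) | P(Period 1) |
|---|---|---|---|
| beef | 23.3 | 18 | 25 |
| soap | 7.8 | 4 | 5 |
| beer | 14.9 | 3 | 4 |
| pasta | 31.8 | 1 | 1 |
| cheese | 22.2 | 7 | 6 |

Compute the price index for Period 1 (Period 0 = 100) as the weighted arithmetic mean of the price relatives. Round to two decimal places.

112.81

beef: 23.3 × (25/18) = 23.3 × 1.388889 = 32.3611
soap: 7.8 × (5/4) = 7.8 × 1.250000 = 9.7500
beer: 14.9 × (4/3) = 14.9 × 1.333333 = 19.8667
pasta: 31.8 × (1/1) = 31.8 × 1.000000 = 31.8000
cheese: 22.2 × (6/7) = 22.2 × 0.857143 = 19.0286
Index = Σ wᵢ·(p₁ᵢ/p₀ᵢ) = 32.3611 + 9.7500 + 19.8667 + 31.8000 + 19.0286 = 112.8063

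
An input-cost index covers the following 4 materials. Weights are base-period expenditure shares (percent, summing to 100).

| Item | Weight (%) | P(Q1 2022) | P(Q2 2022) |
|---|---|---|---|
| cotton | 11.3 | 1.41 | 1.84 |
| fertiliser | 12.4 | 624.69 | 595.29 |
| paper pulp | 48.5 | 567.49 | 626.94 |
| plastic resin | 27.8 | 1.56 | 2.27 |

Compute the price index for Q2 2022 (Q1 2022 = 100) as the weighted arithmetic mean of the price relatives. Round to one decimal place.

cotton: 11.3 × (1.84/1.41) = 11.3 × 1.304965 = 14.7461
fertiliser: 12.4 × (595.29/624.69) = 12.4 × 0.952937 = 11.8164
paper pulp: 48.5 × (626.94/567.49) = 48.5 × 1.104760 = 53.5808
plastic resin: 27.8 × (2.27/1.56) = 27.8 × 1.455128 = 40.4526
Index = Σ wᵢ·(p₁ᵢ/p₀ᵢ) = 14.7461 + 11.8164 + 53.5808 + 40.4526 = 120.5959

120.6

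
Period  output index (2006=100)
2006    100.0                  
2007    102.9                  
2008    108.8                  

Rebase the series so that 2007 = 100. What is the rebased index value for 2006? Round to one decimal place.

Rebased(2006) = 100.0 / 102.9 × 100 = 97.1817

97.2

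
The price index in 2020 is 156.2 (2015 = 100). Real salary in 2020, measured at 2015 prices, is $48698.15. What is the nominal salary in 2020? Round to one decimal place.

76066.5

Nominal = Real × (Index/100) = 48698.15 × (156.2/100)
        = 48698.15 × 1.562 = 76066.5103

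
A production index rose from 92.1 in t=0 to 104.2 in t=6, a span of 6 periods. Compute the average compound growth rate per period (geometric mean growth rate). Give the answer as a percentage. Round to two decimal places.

2.08%

Growth factor = (104.2/92.1)^(1/6) = (1.131379)^(1/6) = 1.020786
Growth rate = 1.020786 − 1 = 0.020786 = 2.0786%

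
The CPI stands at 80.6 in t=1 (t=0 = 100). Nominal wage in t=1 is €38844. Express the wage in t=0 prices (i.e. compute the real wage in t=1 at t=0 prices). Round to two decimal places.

Real = Nominal ÷ (Index/100) = 38844 ÷ (80.6/100)
     = 38844 ÷ 0.806 = 48193.5484

48193.55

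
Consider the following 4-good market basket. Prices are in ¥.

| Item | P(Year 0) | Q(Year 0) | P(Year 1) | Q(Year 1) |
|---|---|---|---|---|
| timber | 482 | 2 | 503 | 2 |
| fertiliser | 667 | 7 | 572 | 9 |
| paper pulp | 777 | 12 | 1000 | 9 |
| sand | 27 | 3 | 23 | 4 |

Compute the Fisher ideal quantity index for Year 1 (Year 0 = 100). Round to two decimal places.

91.38

Laspeyres component (base-period weights):
ΣP(Year 0)Q(Year 1) = 482×2 + 667×9 + 777×9 + 27×4 = 964 + 6003 + 6993 + 108 = 14068
ΣP(Year 0)Q(Year 0) = 482×2 + 667×7 + 777×12 + 27×3 = 964 + 4669 + 9324 + 81 = 15038
L = 14068 / 15038 × 100 = 93.5497
Paasche component (current-period weights):
ΣP(Year 1)Q(Year 1) = 503×2 + 572×9 + 1000×9 + 23×4 = 1006 + 5148 + 9000 + 92 = 15246
ΣP(Year 1)Q(Year 0) = 503×2 + 572×7 + 1000×12 + 23×3 = 1006 + 4004 + 12000 + 69 = 17079
P = 15246 / 17079 × 100 = 89.2675
Fisher = √(L × P) = √(93.5497 × 89.2675) = 91.3835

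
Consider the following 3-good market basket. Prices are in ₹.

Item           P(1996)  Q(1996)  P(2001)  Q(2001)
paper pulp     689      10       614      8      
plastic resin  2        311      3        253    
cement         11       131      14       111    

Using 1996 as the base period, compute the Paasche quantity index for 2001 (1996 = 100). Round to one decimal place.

Paasche quantity index uses current-period prices as weights.
ΣP(2001)·Q(2001) = 614×8 + 3×253 + 14×111 = 4912 + 759 + 1554 = 7225
ΣP(2001)·Q(1996) = 614×10 + 3×311 + 14×131 = 6140 + 933 + 1834 = 8907
Index = 7225 / 8907 × 100 = 81.1160

81.1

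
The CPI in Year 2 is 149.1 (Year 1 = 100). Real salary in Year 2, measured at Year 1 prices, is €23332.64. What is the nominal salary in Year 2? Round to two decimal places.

Nominal = Real × (Index/100) = 23332.64 × (149.1/100)
        = 23332.64 × 1.491 = 34788.9662

34788.97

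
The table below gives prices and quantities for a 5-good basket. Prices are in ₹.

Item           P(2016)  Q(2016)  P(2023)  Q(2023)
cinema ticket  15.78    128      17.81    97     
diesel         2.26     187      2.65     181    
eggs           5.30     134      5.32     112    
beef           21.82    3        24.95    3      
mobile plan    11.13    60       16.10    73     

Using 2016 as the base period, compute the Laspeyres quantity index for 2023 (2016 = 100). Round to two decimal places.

Laspeyres quantity index uses base-period prices as weights.
ΣP(2016)·Q(2023) = 15.78×97 + 2.26×181 + 5.30×112 + 21.82×3 + 11.13×73 = 1530.66 + 409.06 + 593.6 + 65.46 + 812.49 = 3411.27
ΣP(2016)·Q(2016) = 15.78×128 + 2.26×187 + 5.30×134 + 21.82×3 + 11.13×60 = 2019.84 + 422.62 + 710.2 + 65.46 + 667.8 = 3885.92
Index = 3411.27 / 3885.92 × 100 = 87.7854

87.79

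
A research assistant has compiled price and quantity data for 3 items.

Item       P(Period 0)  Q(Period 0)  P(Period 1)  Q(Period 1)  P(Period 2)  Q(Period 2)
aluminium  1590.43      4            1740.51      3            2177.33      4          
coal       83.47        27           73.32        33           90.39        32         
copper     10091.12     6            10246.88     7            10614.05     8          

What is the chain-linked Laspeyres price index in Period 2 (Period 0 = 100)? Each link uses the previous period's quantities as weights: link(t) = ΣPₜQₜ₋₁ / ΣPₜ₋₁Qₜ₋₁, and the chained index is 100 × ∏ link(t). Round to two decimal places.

107.52

Link Period 0→Period 1:
ΣP(Period 1)Q(Period 0) = 1740.51×4 + 73.32×27 + 10246.88×6 = 6962.04 + 1979.64 + 61481.28 = 70422.96
ΣP(Period 0)Q(Period 0) = 1590.43×4 + 83.47×27 + 10091.12×6 = 6361.72 + 2253.69 + 60546.72 = 69162.13
link = 70422.96/69162.13 = 1.018230
Link Period 1→Period 2:
ΣP(Period 2)Q(Period 1) = 2177.33×3 + 90.39×33 + 10614.05×7 = 6531.99 + 2982.87 + 74298.35 = 83813.21
ΣP(Period 1)Q(Period 1) = 1740.51×3 + 73.32×33 + 10246.88×7 = 5221.53 + 2419.56 + 71728.16 = 79369.25
link = 83813.21/79369.25 = 1.055991
Chained index = 100 × 1.018230 × 1.055991 = 107.5242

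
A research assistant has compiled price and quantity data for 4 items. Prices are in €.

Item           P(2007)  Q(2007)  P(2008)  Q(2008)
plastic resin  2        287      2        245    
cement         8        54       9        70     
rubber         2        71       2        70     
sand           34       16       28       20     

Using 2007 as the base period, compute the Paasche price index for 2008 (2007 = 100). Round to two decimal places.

Paasche price index uses current-period quantities as weights.
ΣP(2008)·Q(2008) = 2×245 + 9×70 + 2×70 + 28×20 = 490 + 630 + 140 + 560 = 1820
ΣP(2007)·Q(2008) = 2×245 + 8×70 + 2×70 + 34×20 = 490 + 560 + 140 + 680 = 1870
Index = 1820 / 1870 × 100 = 97.3262

97.33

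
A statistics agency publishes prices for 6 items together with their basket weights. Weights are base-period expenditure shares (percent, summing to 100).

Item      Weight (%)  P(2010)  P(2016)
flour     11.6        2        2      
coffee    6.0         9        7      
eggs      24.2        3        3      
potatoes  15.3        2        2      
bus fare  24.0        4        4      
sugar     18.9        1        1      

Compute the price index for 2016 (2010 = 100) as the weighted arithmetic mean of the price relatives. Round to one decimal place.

98.7

flour: 11.6 × (2/2) = 11.6 × 1.000000 = 11.6000
coffee: 6.0 × (7/9) = 6.0 × 0.777778 = 4.6667
eggs: 24.2 × (3/3) = 24.2 × 1.000000 = 24.2000
potatoes: 15.3 × (2/2) = 15.3 × 1.000000 = 15.3000
bus fare: 24.0 × (4/4) = 24.0 × 1.000000 = 24.0000
sugar: 18.9 × (1/1) = 18.9 × 1.000000 = 18.9000
Index = Σ wᵢ·(p₁ᵢ/p₀ᵢ) = 11.6000 + 4.6667 + 24.2000 + 15.3000 + 24.0000 + 18.9000 = 98.6667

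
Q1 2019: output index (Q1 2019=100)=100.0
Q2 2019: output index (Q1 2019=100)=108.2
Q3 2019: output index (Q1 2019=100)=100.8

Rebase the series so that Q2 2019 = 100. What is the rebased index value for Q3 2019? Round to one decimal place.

93.2

Rebased(Q3 2019) = 100.8 / 108.2 × 100 = 93.1608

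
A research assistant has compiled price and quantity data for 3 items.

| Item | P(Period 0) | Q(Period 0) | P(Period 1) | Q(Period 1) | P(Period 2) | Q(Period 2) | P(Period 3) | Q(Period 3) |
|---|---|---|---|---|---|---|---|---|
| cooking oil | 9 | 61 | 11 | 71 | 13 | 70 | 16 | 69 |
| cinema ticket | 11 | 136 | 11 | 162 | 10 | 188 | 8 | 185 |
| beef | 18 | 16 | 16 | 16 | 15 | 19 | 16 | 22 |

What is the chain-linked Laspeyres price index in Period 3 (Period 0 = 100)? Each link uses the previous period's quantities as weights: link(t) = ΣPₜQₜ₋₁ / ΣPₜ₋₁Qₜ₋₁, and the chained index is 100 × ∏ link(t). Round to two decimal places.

Link Period 0→Period 1:
ΣP(Period 1)Q(Period 0) = 11×61 + 11×136 + 16×16 = 671 + 1496 + 256 = 2423
ΣP(Period 0)Q(Period 0) = 9×61 + 11×136 + 18×16 = 549 + 1496 + 288 = 2333
link = 2423/2333 = 1.038577
Link Period 1→Period 2:
ΣP(Period 2)Q(Period 1) = 13×71 + 10×162 + 15×16 = 923 + 1620 + 240 = 2783
ΣP(Period 1)Q(Period 1) = 11×71 + 11×162 + 16×16 = 781 + 1782 + 256 = 2819
link = 2783/2819 = 0.987230
Link Period 2→Period 3:
ΣP(Period 3)Q(Period 2) = 16×70 + 8×188 + 16×19 = 1120 + 1504 + 304 = 2928
ΣP(Period 2)Q(Period 2) = 13×70 + 10×188 + 15×19 = 910 + 1880 + 285 = 3075
link = 2928/3075 = 0.952195
Chained index = 100 × 1.038577 × 0.987230 × 0.952195 = 97.6299

97.63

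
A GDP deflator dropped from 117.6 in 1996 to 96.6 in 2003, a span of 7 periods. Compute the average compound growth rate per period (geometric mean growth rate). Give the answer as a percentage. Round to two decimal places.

-2.77%

Growth factor = (96.6/117.6)^(1/7) = (0.821429)^(1/7) = 0.972290
Growth rate = 0.972290 − 1 = -0.027710 = -2.7710%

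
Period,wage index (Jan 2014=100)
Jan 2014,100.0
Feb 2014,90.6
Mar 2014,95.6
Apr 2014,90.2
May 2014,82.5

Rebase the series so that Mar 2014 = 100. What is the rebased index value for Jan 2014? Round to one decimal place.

Rebased(Jan 2014) = 100.0 / 95.6 × 100 = 104.6025

104.6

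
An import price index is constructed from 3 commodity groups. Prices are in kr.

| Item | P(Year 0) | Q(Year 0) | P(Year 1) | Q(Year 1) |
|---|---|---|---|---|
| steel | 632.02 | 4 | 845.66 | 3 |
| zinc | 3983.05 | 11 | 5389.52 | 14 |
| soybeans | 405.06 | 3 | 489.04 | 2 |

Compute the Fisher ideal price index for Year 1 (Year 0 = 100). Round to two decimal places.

134.96

Laspeyres component (base-period weights):
ΣP(Year 1)Q(Year 0) = 845.66×4 + 5389.52×11 + 489.04×3 = 3382.64 + 59284.72 + 1467.12 = 64134.48
ΣP(Year 0)Q(Year 0) = 632.02×4 + 3983.05×11 + 405.06×3 = 2528.08 + 43813.55 + 1215.18 = 47556.81
L = 64134.48 / 47556.81 × 100 = 134.8587
Paasche component (current-period weights):
ΣP(Year 1)Q(Year 1) = 845.66×3 + 5389.52×14 + 489.04×2 = 2536.98 + 75453.28 + 978.08 = 78968.34
ΣP(Year 0)Q(Year 1) = 632.02×3 + 3983.05×14 + 405.06×2 = 1896.06 + 55762.7 + 810.12 = 58468.88
P = 78968.34 / 58468.88 × 100 = 135.0605
Fisher = √(L × P) = √(134.8587 × 135.0605) = 134.9595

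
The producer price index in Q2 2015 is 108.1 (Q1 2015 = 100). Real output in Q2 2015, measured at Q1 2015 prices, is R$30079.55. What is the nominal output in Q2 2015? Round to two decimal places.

32515.99

Nominal = Real × (Index/100) = 30079.55 × (108.1/100)
        = 30079.55 × 1.081 = 32515.9935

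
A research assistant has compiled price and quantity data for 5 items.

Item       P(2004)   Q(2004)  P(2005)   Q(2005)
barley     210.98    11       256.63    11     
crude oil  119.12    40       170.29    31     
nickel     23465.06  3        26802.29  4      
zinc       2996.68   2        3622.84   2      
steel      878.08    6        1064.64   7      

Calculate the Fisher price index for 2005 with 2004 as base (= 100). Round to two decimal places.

Laspeyres component (base-period weights):
ΣP(2005)Q(2004) = 256.63×11 + 170.29×40 + 26802.29×3 + 3622.84×2 + 1064.64×6 = 2822.93 + 6811.6 + 80406.87 + 7245.68 + 6387.84 = 103674.92
ΣP(2004)Q(2004) = 210.98×11 + 119.12×40 + 23465.06×3 + 2996.68×2 + 878.08×6 = 2320.78 + 4764.8 + 70395.18 + 5993.36 + 5268.48 = 88742.6
L = 103674.92 / 88742.6 × 100 = 116.8266
Paasche component (current-period weights):
ΣP(2005)Q(2005) = 256.63×11 + 170.29×31 + 26802.29×4 + 3622.84×2 + 1064.64×7 = 2822.93 + 5278.99 + 107209.16 + 7245.68 + 7452.48 = 130009.24
ΣP(2004)Q(2005) = 210.98×11 + 119.12×31 + 23465.06×4 + 2996.68×2 + 878.08×7 = 2320.78 + 3692.72 + 93860.24 + 5993.36 + 6146.56 = 112013.66
P = 130009.24 / 112013.66 × 100 = 116.0655
Fisher = √(L × P) = √(116.8266 × 116.0655) = 116.4454

116.45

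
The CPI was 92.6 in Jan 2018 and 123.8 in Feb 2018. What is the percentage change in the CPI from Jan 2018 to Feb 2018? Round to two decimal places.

Change = (123.8 − 92.6) / 92.6 × 100
       = 31.2 / 92.6 × 100 = 33.6933%

33.69%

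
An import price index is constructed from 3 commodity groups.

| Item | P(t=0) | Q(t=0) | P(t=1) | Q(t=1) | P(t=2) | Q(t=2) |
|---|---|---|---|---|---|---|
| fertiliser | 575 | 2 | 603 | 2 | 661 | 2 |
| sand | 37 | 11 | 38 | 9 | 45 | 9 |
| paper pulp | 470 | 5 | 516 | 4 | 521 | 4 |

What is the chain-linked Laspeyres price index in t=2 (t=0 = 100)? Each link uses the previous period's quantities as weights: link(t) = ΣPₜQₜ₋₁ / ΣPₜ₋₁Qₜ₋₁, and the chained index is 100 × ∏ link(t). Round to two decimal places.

Link t=0→t=1:
ΣP(t=1)Q(t=0) = 603×2 + 38×11 + 516×5 = 1206 + 418 + 2580 = 4204
ΣP(t=0)Q(t=0) = 575×2 + 37×11 + 470×5 = 1150 + 407 + 2350 = 3907
link = 4204/3907 = 1.076017
Link t=1→t=2:
ΣP(t=2)Q(t=1) = 661×2 + 45×9 + 521×4 = 1322 + 405 + 2084 = 3811
ΣP(t=1)Q(t=1) = 603×2 + 38×9 + 516×4 = 1206 + 342 + 2064 = 3612
link = 3811/3612 = 1.055094
Chained index = 100 × 1.076017 × 1.055094 = 113.5300

113.53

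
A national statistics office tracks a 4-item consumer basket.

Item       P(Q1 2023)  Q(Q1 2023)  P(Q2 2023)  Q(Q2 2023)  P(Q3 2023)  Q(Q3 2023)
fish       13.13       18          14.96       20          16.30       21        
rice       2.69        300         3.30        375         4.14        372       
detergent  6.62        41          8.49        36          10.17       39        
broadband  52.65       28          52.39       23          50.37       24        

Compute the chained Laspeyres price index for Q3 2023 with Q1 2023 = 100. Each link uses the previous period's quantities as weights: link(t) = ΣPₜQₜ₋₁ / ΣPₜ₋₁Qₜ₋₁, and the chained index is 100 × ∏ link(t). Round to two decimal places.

Link Q1 2023→Q2 2023:
ΣP(Q2 2023)Q(Q1 2023) = 14.96×18 + 3.30×300 + 8.49×41 + 52.39×28 = 269.28 + 990 + 348.09 + 1466.92 = 3074.29
ΣP(Q1 2023)Q(Q1 2023) = 13.13×18 + 2.69×300 + 6.62×41 + 52.65×28 = 236.34 + 807 + 271.42 + 1474.2 = 2788.96
link = 3074.29/2788.96 = 1.102307
Link Q2 2023→Q3 2023:
ΣP(Q3 2023)Q(Q2 2023) = 16.30×20 + 4.14×375 + 10.17×36 + 50.37×23 = 326 + 1552.5 + 366.12 + 1158.51 = 3403.13
ΣP(Q2 2023)Q(Q2 2023) = 14.96×20 + 3.30×375 + 8.49×36 + 52.39×23 = 299.2 + 1237.5 + 305.64 + 1204.97 = 3047.31
link = 3403.13/3047.31 = 1.116765
Chained index = 100 × 1.102307 × 1.116765 = 123.1018

123.10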